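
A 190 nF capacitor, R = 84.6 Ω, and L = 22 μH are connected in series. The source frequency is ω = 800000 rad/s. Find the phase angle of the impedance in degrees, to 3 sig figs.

X_L = ωL = 17.6 Ω
X_C = 1/(ωC) = 6.58 Ω
Net reactance X = X_L − X_C = 11.0 Ω
Z = 84.6 + j11.0 Ω
|Z| = √(84.6² + 11.0²) = 85.3 Ω
∠Z = arctan(11.0/84.6) = 7.42°

7.42°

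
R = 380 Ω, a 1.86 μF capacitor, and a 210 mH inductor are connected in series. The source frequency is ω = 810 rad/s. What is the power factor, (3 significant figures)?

X_L = ωL = 170 Ω
X_C = 1/(ωC) = 664 Ω
Net reactance X = X_L − X_C = -494 Ω
Z = 380 − j494 Ω
|Z| = √(380² + 494²) = 623 Ω
∠Z = arctan(-494/380) = -52.4°
cos φ = cos(-52.4°) = 0.610

0.610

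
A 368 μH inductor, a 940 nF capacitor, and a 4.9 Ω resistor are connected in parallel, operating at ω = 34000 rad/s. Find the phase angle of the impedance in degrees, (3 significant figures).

X_L = ωL = 12.5 Ω
X_C = 1/(ωC) = 31.3 Ω
Parallel: admittances add. Y = 1/R + 1/(jωL) + jωC
Y = (0.204 − j0.0480) S
|Y| = 0.210 S → |Z| = 1/|Y| = 4.77 Ω, ∠Z = −∠Y = 13.2°

13.2°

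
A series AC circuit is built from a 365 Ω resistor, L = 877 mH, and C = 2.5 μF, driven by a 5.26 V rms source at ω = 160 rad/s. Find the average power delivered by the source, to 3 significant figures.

X_L = ωL = 140 Ω
X_C = 1/(ωC) = 2500 Ω
Net reactance X = X_L − X_C = -2360 Ω
Z = 365 − j2360 Ω
|Z| = √(365² + 2360²) = 2390 Ω
∠Z = arctan(-2360/365) = -81.2°
I = V/|Z| = 2.20 mA
P = VI cos φ = 5.26 × 0.00220 × cos(-81.2°) = 1.77 mW

1.77 mW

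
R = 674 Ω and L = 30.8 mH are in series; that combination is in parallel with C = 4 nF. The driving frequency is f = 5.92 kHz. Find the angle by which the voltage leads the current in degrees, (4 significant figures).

ω = 2πf = 37200 rad/s
X_L = ωL = 1146 Ω
X_C = 1/(ωC) = 6721 Ω
Branch 1 (R+jX_L): Z₁ = 674.0 + j1146 Ω, |Z₁| = 1329 Ω
Branch 2 (−jX_C): Z₂ = −j6721 Ω
Parallel: Z = Z₁Z₂/(Z₁+Z₂), |Z| = 1591 Ω, ∠Z = 52.64°

52.64°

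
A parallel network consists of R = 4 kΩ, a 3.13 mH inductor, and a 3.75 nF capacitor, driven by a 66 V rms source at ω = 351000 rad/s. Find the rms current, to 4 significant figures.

X_L = ωL = 1099 Ω
X_C = 1/(ωC) = 759.7 Ω
Parallel: admittances add. Y = 1/R + 1/(jωL) + jωC
Y = (0.0002500 + j0.0004060) S
|Y| = 0.0004768 S → |Z| = 1/|Y| = 2097 Ω, ∠Z = −∠Y = -58.38°
I = V/|Z| = 66/2097 = 31.47 mA

31.47 mA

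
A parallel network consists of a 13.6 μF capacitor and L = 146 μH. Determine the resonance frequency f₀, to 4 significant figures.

ω₀ = 1/√(LC) = 1/√(0.000146 × 1.36e-05) = 22440 rad/s
f₀ = ω₀/(2π) = 3.572 kHz

3.572 kHz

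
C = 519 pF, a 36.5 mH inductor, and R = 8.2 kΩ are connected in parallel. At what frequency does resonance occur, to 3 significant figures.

36.6 kHz

ω₀ = 1/√(LC) = 1/√(0.0365 × 5.19e-10) = 229800 rad/s
f₀ = ω₀/(2π) = 36.6 kHz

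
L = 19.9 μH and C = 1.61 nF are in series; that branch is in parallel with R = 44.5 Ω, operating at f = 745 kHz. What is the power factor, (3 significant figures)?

ω = 2πf = 4.681e+06 rad/s
X_L = ωL = 93.2 Ω
X_C = 1/(ωC) = 133 Ω
Branch 1: Z₁ = R = 44.5 Ω
Branch 2 (series LC): Z₂ = j(X_L − X_C) = −j39.5 Ω
Parallel: Z = Z₁Z₂/(Z₁+Z₂), |Z| = 29.6 Ω, ∠Z = -48.4°
cos φ = cos(-48.4°) = 0.664

0.664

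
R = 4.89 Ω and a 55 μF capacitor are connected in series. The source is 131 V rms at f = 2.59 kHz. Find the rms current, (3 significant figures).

ω = 2πf = 16270 rad/s
X_C = 1/(ωC) = 1.12 Ω
Z = 4.89 − j1.12 Ω
|Z| = √(4.89² + 1.12²) = 5.02 Ω
I = V/|Z| = 131/5.02 = 26.1 A

26.1 A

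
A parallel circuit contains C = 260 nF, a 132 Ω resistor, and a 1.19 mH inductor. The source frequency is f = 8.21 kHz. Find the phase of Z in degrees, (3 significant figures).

ω = 2πf = 51580 rad/s
X_L = ωL = 61.4 Ω
X_C = 1/(ωC) = 74.6 Ω
Parallel: admittances add. Y = 1/R + 1/(jωL) + jωC
Y = (0.00758 − j0.00288) S
|Y| = 0.00810 S → |Z| = 1/|Y| = 123 Ω, ∠Z = −∠Y = 20.8°

20.8°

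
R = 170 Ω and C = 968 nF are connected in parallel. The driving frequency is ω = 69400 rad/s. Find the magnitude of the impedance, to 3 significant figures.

14.8 Ω

X_C = 1/(ωC) = 14.9 Ω
Parallel: admittances add. Y = 1/R + jωC
Y = (0.00588 + j0.0672) S
|Y| = 0.0674 S → |Z| = 1/|Y| = 14.8 Ω, ∠Z = −∠Y = -85.0°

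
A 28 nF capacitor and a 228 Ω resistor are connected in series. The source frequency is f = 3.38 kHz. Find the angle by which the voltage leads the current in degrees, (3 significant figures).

ω = 2πf = 21240 rad/s
X_C = 1/(ωC) = 1680 Ω
Z = 228 − j1680 Ω
|Z| = √(228² + 1680²) = 1700 Ω
∠Z = arctan(-1680/228) = -82.3°

-82.3°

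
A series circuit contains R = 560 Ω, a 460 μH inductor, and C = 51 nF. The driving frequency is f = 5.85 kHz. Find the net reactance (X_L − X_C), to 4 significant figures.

ω = 2πf = 36760 rad/s
X_L = ωL = 16.91 Ω
X_C = 1/(ωC) = 533.5 Ω
X = 16.91 − 533.5 = -516.5 Ω

-516.5 Ω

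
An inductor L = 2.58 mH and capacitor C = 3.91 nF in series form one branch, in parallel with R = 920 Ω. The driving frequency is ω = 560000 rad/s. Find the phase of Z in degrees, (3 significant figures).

43.0°

X_L = ωL = 1440 Ω
X_C = 1/(ωC) = 457 Ω
Branch 1: Z₁ = R = 920 Ω
Branch 2 (series LC): Z₂ = j(X_L − X_C) = j988 Ω
Parallel: Z = Z₁Z₂/(Z₁+Z₂), |Z| = 673 Ω, ∠Z = 43.0°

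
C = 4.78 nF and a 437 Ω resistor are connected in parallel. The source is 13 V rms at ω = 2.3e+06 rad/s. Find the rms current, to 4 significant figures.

X_C = 1/(ωC) = 90.96 Ω
Parallel: admittances add. Y = 1/R + jωC
Y = (0.002288 + j0.01099) S
|Y| = 0.01123 S → |Z| = 1/|Y| = 89.05 Ω, ∠Z = −∠Y = -78.24°
I = V/|Z| = 13/89.05 = 146.0 mA

146.0 mA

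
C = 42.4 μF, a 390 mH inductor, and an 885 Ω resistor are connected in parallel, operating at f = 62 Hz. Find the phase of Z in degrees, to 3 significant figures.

-83.5°

ω = 2πf = 389.6 rad/s
X_L = ωL = 152 Ω
X_C = 1/(ωC) = 60.5 Ω
Parallel: admittances add. Y = 1/R + 1/(jωL) + jωC
Y = (0.00113 + j0.00994) S
|Y| = 0.0100 S → |Z| = 1/|Y| = 100 Ω, ∠Z = −∠Y = -83.5°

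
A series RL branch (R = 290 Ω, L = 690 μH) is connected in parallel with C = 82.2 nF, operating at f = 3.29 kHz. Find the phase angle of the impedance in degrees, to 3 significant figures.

ω = 2πf = 20670 rad/s
X_L = ωL = 14.3 Ω
X_C = 1/(ωC) = 589 Ω
Branch 1 (R+jX_L): Z₁ = 290 + j14.3 Ω, |Z₁| = 290 Ω
Branch 2 (−jX_C): Z₂ = −j589 Ω
Parallel: Z = Z₁Z₂/(Z₁+Z₂), |Z| = 266 Ω, ∠Z = -24.0°

-24.0°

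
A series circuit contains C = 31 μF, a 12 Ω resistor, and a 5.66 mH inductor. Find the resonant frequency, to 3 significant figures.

ω₀ = 1/√(LC) = 1/√(0.00566 × 3.1e-05) = 2387 rad/s
f₀ = ω₀/(2π) = 380 Hz

380 Hz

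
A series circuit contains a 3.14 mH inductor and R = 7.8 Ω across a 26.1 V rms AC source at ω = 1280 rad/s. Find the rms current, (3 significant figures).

2.97 A

X_L = ωL = 4.02 Ω
Z = 7.80 + j4.02 Ω
|Z| = √(7.80² + 4.02²) = 8.77 Ω
I = V/|Z| = 26.1/8.77 = 2.97 A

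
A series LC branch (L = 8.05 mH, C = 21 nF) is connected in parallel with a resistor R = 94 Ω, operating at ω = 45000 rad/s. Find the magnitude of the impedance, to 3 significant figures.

93.2 Ω

X_L = ωL = 362 Ω
X_C = 1/(ωC) = 1060 Ω
Branch 1: Z₁ = R = 94.0 Ω
Branch 2 (series LC): Z₂ = j(X_L − X_C) = −j696 Ω
Parallel: Z = Z₁Z₂/(Z₁+Z₂), |Z| = 93.2 Ω, ∠Z = -7.69°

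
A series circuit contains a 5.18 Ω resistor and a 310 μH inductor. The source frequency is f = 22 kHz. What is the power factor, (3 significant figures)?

ω = 2πf = 138200 rad/s
X_L = ωL = 42.9 Ω
Z = 5.18 + j42.9 Ω
|Z| = √(5.18² + 42.9²) = 43.2 Ω
∠Z = arctan(42.9/5.18) = 83.1°
cos φ = cos(83.1°) = 0.120

0.120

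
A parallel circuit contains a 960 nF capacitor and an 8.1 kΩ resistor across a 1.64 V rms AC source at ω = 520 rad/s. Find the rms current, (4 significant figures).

843.4 μA

X_C = 1/(ωC) = 2003 Ω
Parallel: admittances add. Y = 1/R + jωC
Y = (0.0001235 + j0.0004992) S
|Y| = 0.0005142 S → |Z| = 1/|Y| = 1945 Ω, ∠Z = −∠Y = -76.11°
I = V/|Z| = 1.64/1945 = 843.4 μA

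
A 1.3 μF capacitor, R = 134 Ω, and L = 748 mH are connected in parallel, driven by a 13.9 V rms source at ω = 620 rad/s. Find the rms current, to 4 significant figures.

X_L = ωL = 463.8 Ω
X_C = 1/(ωC) = 1241 Ω
Parallel: admittances add. Y = 1/R + 1/(jωL) + jωC
Y = (0.007463 − j0.001350) S
|Y| = 0.007584 S → |Z| = 1/|Y| = 131.9 Ω, ∠Z = −∠Y = 10.26°
I = V/|Z| = 13.9/131.9 = 105.4 mA

105.4 mA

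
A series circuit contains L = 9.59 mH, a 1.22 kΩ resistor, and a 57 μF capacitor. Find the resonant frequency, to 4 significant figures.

ω₀ = 1/√(LC) = 1/√(0.00959 × 5.7e-05) = 1353 rad/s
f₀ = ω₀/(2π) = 215.3 Hz

215.3 Hz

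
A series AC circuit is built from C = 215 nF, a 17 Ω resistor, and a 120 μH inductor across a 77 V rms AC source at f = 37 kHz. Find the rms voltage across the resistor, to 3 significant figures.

69.8 V

ω = 2πf = 232500 rad/s
X_L = ωL = 27.9 Ω
X_C = 1/(ωC) = 20.0 Ω
Net reactance X = X_L − X_C = 7.89 Ω
Z = 17.0 + j7.89 Ω
|Z| = √(17.0² + 7.89²) = 18.7 Ω
I = V/|Z| = 4.11 A
V_R = I·|Z_R| = 4.11 × 17.0 = 69.8 V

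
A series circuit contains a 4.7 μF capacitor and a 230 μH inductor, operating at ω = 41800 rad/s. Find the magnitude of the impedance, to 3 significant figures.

X_L = ωL = 9.61 Ω
X_C = 1/(ωC) = 5.09 Ω
Net reactance X = X_L − X_C = 4.52 Ω
Z = j4.52 Ω
|Z| = √(0² + 4.52²) = 4.52 Ω

4.52 Ω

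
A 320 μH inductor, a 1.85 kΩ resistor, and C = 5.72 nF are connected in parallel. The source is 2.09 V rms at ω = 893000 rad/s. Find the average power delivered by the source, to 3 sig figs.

X_L = ωL = 286 Ω
X_C = 1/(ωC) = 196 Ω
Parallel: admittances add. Y = 1/R + 1/(jωL) + jωC
Y = (0.000541 + j0.00161) S
|Y| = 0.00170 S → |Z| = 1/|Y| = 589 Ω, ∠Z = −∠Y = -71.4°
I = V/|Z| = 3.55 mA
P = VI cos φ = 2.09 × 0.00355 × cos(-71.4°) = 2.36 mW

2.36 mW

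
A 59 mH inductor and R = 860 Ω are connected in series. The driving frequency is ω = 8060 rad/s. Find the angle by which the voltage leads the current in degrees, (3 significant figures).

X_L = ωL = 476 Ω
Z = 860 + j476 Ω
|Z| = √(860² + 476²) = 983 Ω
∠Z = arctan(476/860) = 28.9°

28.9°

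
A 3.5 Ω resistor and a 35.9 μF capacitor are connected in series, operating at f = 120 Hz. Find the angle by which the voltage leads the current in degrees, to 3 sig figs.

ω = 2πf = 754.0 rad/s
X_C = 1/(ωC) = 36.9 Ω
Z = 3.50 − j36.9 Ω
|Z| = √(3.50² + 36.9²) = 37.1 Ω
∠Z = arctan(-36.9/3.50) = -84.6°

-84.6°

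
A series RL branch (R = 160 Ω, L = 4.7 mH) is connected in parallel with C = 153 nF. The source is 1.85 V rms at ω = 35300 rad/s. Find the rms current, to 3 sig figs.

X_L = ωL = 166 Ω
X_C = 1/(ωC) = 185 Ω
Branch 1 (R+jX_L): Z₁ = 160 + j166 Ω, |Z₁| = 230 Ω
Branch 2 (−jX_C): Z₂ = −j185 Ω
Parallel: Z = Z₁Z₂/(Z₁+Z₂), |Z| = 265 Ω, ∠Z = -37.1°
I = V/|Z| = 1.85/265 = 6.99 mA

6.99 mA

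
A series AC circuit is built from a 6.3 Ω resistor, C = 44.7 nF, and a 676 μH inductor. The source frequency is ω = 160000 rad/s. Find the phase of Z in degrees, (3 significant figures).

-78.7°

X_L = ωL = 108 Ω
X_C = 1/(ωC) = 140 Ω
Net reactance X = X_L − X_C = -31.7 Ω
Z = 6.30 − j31.7 Ω
|Z| = √(6.30² + 31.7²) = 32.3 Ω
∠Z = arctan(-31.7/6.30) = -78.7°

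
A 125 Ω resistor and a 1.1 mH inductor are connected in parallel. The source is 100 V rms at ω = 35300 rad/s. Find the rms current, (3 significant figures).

X_L = ωL = 38.8 Ω
Parallel: admittances add. Y = 1/R + 1/(jωL)
Y = (0.00800 − j0.0258) S
|Y| = 0.0270 S → |Z| = 1/|Y| = 37.1 Ω, ∠Z = −∠Y = 72.7°
I = V/|Z| = 100/37.1 = 2.70 A

2.70 A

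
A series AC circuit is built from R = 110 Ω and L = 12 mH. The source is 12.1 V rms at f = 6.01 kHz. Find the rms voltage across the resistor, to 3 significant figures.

ω = 2πf = 37760 rad/s
X_L = ωL = 453 Ω
Z = 110 + j453 Ω
|Z| = √(110² + 453²) = 466 Ω
I = V/|Z| = 25.9 mA
V_R = I·|Z_R| = 0.0259 × 110 = 2.85 V

2.85 V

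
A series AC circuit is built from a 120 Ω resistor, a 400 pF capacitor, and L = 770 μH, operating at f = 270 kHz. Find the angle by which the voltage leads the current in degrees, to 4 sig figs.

-54.36°

ω = 2πf = 1.696e+06 rad/s
X_L = ωL = 1306 Ω
X_C = 1/(ωC) = 1474 Ω
Net reactance X = X_L − X_C = -167.4 Ω
Z = 120.0 − j167.4 Ω
|Z| = √(120.0² + 167.4²) = 206.0 Ω
∠Z = arctan(-167.4/120.0) = -54.36°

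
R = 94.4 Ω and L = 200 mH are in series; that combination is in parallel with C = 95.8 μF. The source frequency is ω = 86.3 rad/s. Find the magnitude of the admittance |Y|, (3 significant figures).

X_L = ωL = 17.3 Ω
X_C = 1/(ωC) = 121 Ω
Branch 1 (R+jX_L): Z₁ = 94.4 + j17.3 Ω, |Z₁| = 96.0 Ω
Branch 2 (−jX_C): Z₂ = −j121 Ω
Parallel: Z = Z₁Z₂/(Z₁+Z₂), |Z| = 82.8 Ω, ∠Z = -32.0°
|Y| = 1/|Z| = 12.1 mS

12.1 mS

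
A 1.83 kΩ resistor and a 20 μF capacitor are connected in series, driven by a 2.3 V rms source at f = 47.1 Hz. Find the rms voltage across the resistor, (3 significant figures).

2.29 V

ω = 2πf = 295.9 rad/s
X_C = 1/(ωC) = 169 Ω
Z = 1830 − j169 Ω
|Z| = √(1830² + 169²) = 1840 Ω
I = V/|Z| = 1.25 mA
V_R = I·|Z_R| = 0.00125 × 1830 = 2.29 V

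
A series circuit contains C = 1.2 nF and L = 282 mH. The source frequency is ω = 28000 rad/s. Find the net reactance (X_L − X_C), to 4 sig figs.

X_L = ωL = 7896 Ω
X_C = 1/(ωC) = 29760 Ω
X = 7896 − 29760 = -21870 Ω

-21870 Ω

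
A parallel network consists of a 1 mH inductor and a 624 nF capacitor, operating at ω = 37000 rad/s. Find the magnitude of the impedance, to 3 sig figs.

X_L = ωL = 37.0 Ω
X_C = 1/(ωC) = 43.3 Ω
Parallel: admittances add. Y = 1/(jωL) + jωC
Y = (0 − j0.00394) S
|Y| = 0.00394 S → |Z| = 1/|Y| = 254 Ω, ∠Z = −∠Y = 90.0°

254 Ω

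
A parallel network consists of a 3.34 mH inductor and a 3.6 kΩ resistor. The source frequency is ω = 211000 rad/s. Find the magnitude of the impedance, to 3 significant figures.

X_L = ωL = 705 Ω
Parallel: admittances add. Y = 1/R + 1/(jωL)
Y = (0.000278 − j0.00142) S
|Y| = 0.00145 S → |Z| = 1/|Y| = 692 Ω, ∠Z = −∠Y = 78.9°

692 Ω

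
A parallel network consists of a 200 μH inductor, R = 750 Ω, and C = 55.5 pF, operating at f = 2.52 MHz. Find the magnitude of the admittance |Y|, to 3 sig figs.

1.45 mS

ω = 2πf = 1.583e+07 rad/s
X_L = ωL = 3170 Ω
X_C = 1/(ωC) = 1140 Ω
Parallel: admittances add. Y = 1/R + 1/(jωL) + jωC
Y = (0.00133 + j0.000563) S
|Y| = 0.00145 S → |Z| = 1/|Y| = 691 Ω, ∠Z = −∠Y = -22.9°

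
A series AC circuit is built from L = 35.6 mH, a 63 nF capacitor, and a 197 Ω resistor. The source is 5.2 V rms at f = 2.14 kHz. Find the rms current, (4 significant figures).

7.134 mA

ω = 2πf = 13450 rad/s
X_L = ωL = 478.7 Ω
X_C = 1/(ωC) = 1180 Ω
Net reactance X = X_L − X_C = -701.8 Ω
Z = 197.0 − j701.8 Ω
|Z| = √(197.0² + 701.8²) = 728.9 Ω
I = V/|Z| = 5.2/728.9 = 7.134 mA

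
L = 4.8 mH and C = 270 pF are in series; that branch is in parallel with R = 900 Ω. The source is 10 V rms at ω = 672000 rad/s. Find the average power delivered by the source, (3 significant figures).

X_L = ωL = 3230 Ω
X_C = 1/(ωC) = 5510 Ω
Branch 1: Z₁ = R = 900 Ω
Branch 2 (series LC): Z₂ = j(X_L − X_C) = −j2290 Ω
Parallel: Z = Z₁Z₂/(Z₁+Z₂), |Z| = 837 Ω, ∠Z = -21.5°
I = V/|Z| = 11.9 mA
P = VI cos φ = 10 × 0.0119 × cos(-21.5°) = 111 mW

111 mW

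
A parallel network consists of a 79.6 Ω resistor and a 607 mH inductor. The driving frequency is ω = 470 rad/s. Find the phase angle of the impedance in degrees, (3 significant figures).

X_L = ωL = 285 Ω
Parallel: admittances add. Y = 1/R + 1/(jωL)
Y = (0.0126 − j0.00351) S
|Y| = 0.0130 S → |Z| = 1/|Y| = 76.7 Ω, ∠Z = −∠Y = 15.6°

15.6°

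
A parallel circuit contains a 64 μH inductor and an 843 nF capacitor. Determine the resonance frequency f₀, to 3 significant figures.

ω₀ = 1/√(LC) = 1/√(6.4e-05 × 8.43e-07) = 136100 rad/s
f₀ = ω₀/(2π) = 21.7 kHz

21.7 kHz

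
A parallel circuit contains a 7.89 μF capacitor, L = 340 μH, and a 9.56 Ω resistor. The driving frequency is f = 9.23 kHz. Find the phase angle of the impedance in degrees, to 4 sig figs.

ω = 2πf = 57990 rad/s
X_L = ωL = 19.72 Ω
X_C = 1/(ωC) = 2.185 Ω
Parallel: admittances add. Y = 1/R + 1/(jωL) + jωC
Y = (0.1046 + j0.4069) S
|Y| = 0.4201 S → |Z| = 1/|Y| = 2.380 Ω, ∠Z = −∠Y = -75.58°

-75.58°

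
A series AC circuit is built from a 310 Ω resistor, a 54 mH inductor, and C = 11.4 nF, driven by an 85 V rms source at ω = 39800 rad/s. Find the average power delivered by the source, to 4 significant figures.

X_L = ωL = 2149 Ω
X_C = 1/(ωC) = 2204 Ω
Net reactance X = X_L − X_C = -54.80 Ω
Z = 310.0 − j54.80 Ω
|Z| = √(310.0² + 54.80²) = 314.8 Ω
∠Z = arctan(-54.80/310.0) = -10.03°
I = V/|Z| = 270.0 mA
P = VI cos φ = 85 × 0.2700 × cos(-10.03°) = 22.60 W

22.60 W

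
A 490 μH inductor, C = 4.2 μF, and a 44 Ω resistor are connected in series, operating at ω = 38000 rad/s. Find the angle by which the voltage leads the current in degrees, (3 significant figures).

X_L = ωL = 18.6 Ω
X_C = 1/(ωC) = 6.27 Ω
Net reactance X = X_L − X_C = 12.4 Ω
Z = 44.0 + j12.4 Ω
|Z| = √(44.0² + 12.4²) = 45.7 Ω
∠Z = arctan(12.4/44.0) = 15.7°

15.7°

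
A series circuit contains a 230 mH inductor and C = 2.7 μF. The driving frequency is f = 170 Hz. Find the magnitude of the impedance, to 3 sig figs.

ω = 2πf = 1068 rad/s
X_L = ωL = 246 Ω
X_C = 1/(ωC) = 347 Ω
Net reactance X = X_L − X_C = -101 Ω
Z = − j101 Ω
|Z| = √(0² + 101²) = 101 Ω

101 Ω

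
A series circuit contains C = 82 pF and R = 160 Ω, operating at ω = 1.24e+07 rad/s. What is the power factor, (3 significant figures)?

0.161

X_C = 1/(ωC) = 983 Ω
Z = 160 − j983 Ω
|Z| = √(160² + 983²) = 996 Ω
∠Z = arctan(-983/160) = -80.8°
cos φ = cos(-80.8°) = 0.161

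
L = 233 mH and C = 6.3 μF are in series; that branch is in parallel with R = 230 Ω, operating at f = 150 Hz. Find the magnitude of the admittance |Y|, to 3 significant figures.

ω = 2πf = 942.5 rad/s
X_L = ωL = 220 Ω
X_C = 1/(ωC) = 168 Ω
Branch 1: Z₁ = R = 230 Ω
Branch 2 (series LC): Z₂ = j(X_L − X_C) = j51.2 Ω
Parallel: Z = Z₁Z₂/(Z₁+Z₂), |Z| = 50.0 Ω, ∠Z = 77.5°
|Y| = 1/|Z| = 20.0 mS

20.0 mS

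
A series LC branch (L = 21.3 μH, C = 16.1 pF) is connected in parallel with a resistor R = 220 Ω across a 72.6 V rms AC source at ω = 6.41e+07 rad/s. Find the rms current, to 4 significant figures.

X_L = ωL = 1365 Ω
X_C = 1/(ωC) = 969.0 Ω
Branch 1: Z₁ = R = 220.0 Ω
Branch 2 (series LC): Z₂ = j(X_L − X_C) = j396.3 Ω
Parallel: Z = Z₁Z₂/(Z₁+Z₂), |Z| = 192.4 Ω, ∠Z = 29.03°
I = V/|Z| = 72.6/192.4 = 377.4 mA

377.4 mA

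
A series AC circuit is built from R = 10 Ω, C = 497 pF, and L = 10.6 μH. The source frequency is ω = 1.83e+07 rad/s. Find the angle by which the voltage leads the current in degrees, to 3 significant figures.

83.2°

X_L = ωL = 194 Ω
X_C = 1/(ωC) = 110 Ω
Net reactance X = X_L − X_C = 84.0 Ω
Z = 10.0 + j84.0 Ω
|Z| = √(10.0² + 84.0²) = 84.6 Ω
∠Z = arctan(84.0/10.0) = 83.2°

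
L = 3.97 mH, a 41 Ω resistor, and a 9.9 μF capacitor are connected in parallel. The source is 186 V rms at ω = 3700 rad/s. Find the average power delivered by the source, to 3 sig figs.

X_L = ωL = 14.7 Ω
X_C = 1/(ωC) = 27.3 Ω
Parallel: admittances add. Y = 1/R + 1/(jωL) + jωC
Y = (0.0244 − j0.0314) S
|Y| = 0.0398 S → |Z| = 1/|Y| = 25.1 Ω, ∠Z = −∠Y = 52.2°
I = V/|Z| = 7.40 A
P = VI cos φ = 186 × 7.40 × cos(52.2°) = 844 W

844 W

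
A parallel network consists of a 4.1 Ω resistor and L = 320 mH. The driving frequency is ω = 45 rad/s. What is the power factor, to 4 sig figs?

X_L = ωL = 14.40 Ω
Parallel: admittances add. Y = 1/R + 1/(jωL)
Y = (0.2439 − j0.06944) S
|Y| = 0.2536 S → |Z| = 1/|Y| = 3.943 Ω, ∠Z = −∠Y = 15.89°
cos φ = cos(15.89°) = 0.9618

0.9618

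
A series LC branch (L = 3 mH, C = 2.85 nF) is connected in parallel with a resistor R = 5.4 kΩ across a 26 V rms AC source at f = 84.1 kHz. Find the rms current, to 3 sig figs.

ω = 2πf = 528400 rad/s
X_L = ωL = 1590 Ω
X_C = 1/(ωC) = 664 Ω
Branch 1: Z₁ = R = 5400 Ω
Branch 2 (series LC): Z₂ = j(X_L − X_C) = j921 Ω
Parallel: Z = Z₁Z₂/(Z₁+Z₂), |Z| = 908 Ω, ∠Z = 80.3°
I = V/|Z| = 26/908 = 28.6 mA

28.6 mA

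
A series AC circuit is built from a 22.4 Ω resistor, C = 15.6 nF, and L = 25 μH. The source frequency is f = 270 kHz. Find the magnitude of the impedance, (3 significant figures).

22.9 Ω

ω = 2πf = 1.696e+06 rad/s
X_L = ωL = 42.4 Ω
X_C = 1/(ωC) = 37.8 Ω
Net reactance X = X_L − X_C = 4.63 Ω
Z = 22.4 + j4.63 Ω
|Z| = √(22.4² + 4.63²) = 22.9 Ω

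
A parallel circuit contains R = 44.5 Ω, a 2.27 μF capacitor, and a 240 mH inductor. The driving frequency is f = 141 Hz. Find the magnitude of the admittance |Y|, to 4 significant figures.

22.63 mS

ω = 2πf = 885.9 rad/s
X_L = ωL = 212.6 Ω
X_C = 1/(ωC) = 497.3 Ω
Parallel: admittances add. Y = 1/R + 1/(jωL) + jωC
Y = (0.02247 − j0.002692) S
|Y| = 0.02263 S → |Z| = 1/|Y| = 44.18 Ω, ∠Z = −∠Y = 6.831°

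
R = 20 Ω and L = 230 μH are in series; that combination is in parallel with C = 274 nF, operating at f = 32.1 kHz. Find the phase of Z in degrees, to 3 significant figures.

-78.1°

ω = 2πf = 201700 rad/s
X_L = ωL = 46.4 Ω
X_C = 1/(ωC) = 18.1 Ω
Branch 1 (R+jX_L): Z₁ = 20.0 + j46.4 Ω, |Z₁| = 50.5 Ω
Branch 2 (−jX_C): Z₂ = −j18.1 Ω
Parallel: Z = Z₁Z₂/(Z₁+Z₂), |Z| = 26.4 Ω, ∠Z = -78.1°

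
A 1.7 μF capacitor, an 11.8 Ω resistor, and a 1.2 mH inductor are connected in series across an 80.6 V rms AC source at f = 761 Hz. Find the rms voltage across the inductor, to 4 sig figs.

3.923 V

ω = 2πf = 4782 rad/s
X_L = ωL = 5.738 Ω
X_C = 1/(ωC) = 123.0 Ω
Net reactance X = X_L − X_C = -117.3 Ω
Z = 11.80 − j117.3 Ω
|Z| = √(11.80² + 117.3²) = 117.9 Ω
I = V/|Z| = 683.8 mA
V_L = I·|Z_L| = 0.6838 × 5.738 = 3.923 V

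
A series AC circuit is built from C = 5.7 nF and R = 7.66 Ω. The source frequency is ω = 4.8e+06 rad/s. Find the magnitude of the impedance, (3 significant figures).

37.3 Ω

X_C = 1/(ωC) = 36.5 Ω
Z = 7.66 − j36.5 Ω
|Z| = √(7.66² + 36.5²) = 37.3 Ω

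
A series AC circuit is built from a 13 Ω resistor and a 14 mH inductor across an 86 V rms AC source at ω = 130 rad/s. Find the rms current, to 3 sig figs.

6.55 A

X_L = ωL = 1.82 Ω
Z = 13.0 + j1.82 Ω
|Z| = √(13.0² + 1.82²) = 13.1 Ω
I = V/|Z| = 86/13.1 = 6.55 A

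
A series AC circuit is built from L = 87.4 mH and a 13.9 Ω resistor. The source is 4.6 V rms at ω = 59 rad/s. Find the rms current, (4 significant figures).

X_L = ωL = 5.157 Ω
Z = 13.90 + j5.157 Ω
|Z| = √(13.90² + 5.157²) = 14.83 Ω
I = V/|Z| = 4.6/14.83 = 310.3 mA

310.3 mA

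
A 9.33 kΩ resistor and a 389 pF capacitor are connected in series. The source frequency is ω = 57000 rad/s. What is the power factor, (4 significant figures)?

0.2026

X_C = 1/(ωC) = 45100 Ω
Z = 9330 − j45100 Ω
|Z| = √(9330² + 45100²) = 46050 Ω
∠Z = arctan(-45100/9330) = -78.31°
cos φ = cos(-78.31°) = 0.2026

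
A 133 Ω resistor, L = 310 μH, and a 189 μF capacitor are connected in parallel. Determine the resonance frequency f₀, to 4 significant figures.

ω₀ = 1/√(LC) = 1/√(0.00031 × 0.000189) = 4131 rad/s
f₀ = ω₀/(2π) = 657.5 Hz

657.5 Hz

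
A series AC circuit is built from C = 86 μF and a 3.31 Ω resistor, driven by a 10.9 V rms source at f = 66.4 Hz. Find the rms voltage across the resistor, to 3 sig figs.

ω = 2πf = 417.2 rad/s
X_C = 1/(ωC) = 27.9 Ω
Z = 3.31 − j27.9 Ω
|Z| = √(3.31² + 27.9²) = 28.1 Ω
I = V/|Z| = 388 mA
V_R = I·|Z_R| = 0.388 × 3.31 = 1.29 V

1.29 V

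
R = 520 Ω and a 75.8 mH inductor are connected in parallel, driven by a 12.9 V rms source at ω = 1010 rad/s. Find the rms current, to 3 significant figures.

X_L = ωL = 76.6 Ω
Parallel: admittances add. Y = 1/R + 1/(jωL)
Y = (0.00192 − j0.0131) S
|Y| = 0.0132 S → |Z| = 1/|Y| = 75.7 Ω, ∠Z = −∠Y = 81.6°
I = V/|Z| = 12.9/75.7 = 170 mA

170 mA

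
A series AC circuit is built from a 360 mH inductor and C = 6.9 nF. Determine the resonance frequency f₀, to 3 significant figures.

ω₀ = 1/√(LC) = 1/√(0.36 × 6.9e-09) = 20060 rad/s
f₀ = ω₀/(2π) = 3.19 kHz

3.19 kHz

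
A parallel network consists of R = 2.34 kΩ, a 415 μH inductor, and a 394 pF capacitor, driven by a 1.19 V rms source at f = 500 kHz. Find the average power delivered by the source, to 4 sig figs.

ω = 2πf = 3.142e+06 rad/s
X_L = ωL = 1304 Ω
X_C = 1/(ωC) = 807.9 Ω
Parallel: admittances add. Y = 1/R + 1/(jωL) + jωC
Y = (0.0004274 + j0.0004708) S
|Y| = 0.0006358 S → |Z| = 1/|Y| = 1573 Ω, ∠Z = −∠Y = -47.77°
I = V/|Z| = 756.6 μA
P = VI cos φ = 1.19 × 0.0007566 × cos(-47.77°) = 605.2 μW

605.2 μW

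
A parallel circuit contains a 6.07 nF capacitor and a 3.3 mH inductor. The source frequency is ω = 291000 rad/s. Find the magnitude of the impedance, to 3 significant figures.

1380 Ω

X_L = ωL = 960 Ω
X_C = 1/(ωC) = 566 Ω
Parallel: admittances add. Y = 1/(jωL) + jωC
Y = (0 + j0.000725) S
|Y| = 0.000725 S → |Z| = 1/|Y| = 1380 Ω, ∠Z = −∠Y = -90.0°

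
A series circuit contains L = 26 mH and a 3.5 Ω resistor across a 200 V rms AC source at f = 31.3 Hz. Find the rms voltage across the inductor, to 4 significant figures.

165.0 V

ω = 2πf = 196.7 rad/s
X_L = ωL = 5.113 Ω
Z = 3.500 + j5.113 Ω
|Z| = √(3.500² + 5.113²) = 6.196 Ω
I = V/|Z| = 32.28 A
V_L = I·|Z_L| = 32.28 × 5.113 = 165.0 V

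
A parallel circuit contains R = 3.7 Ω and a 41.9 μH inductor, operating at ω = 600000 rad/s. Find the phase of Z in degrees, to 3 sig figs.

X_L = ωL = 25.1 Ω
Parallel: admittances add. Y = 1/R + 1/(jωL)
Y = (0.270 − j0.0398) S
|Y| = 0.273 S → |Z| = 1/|Y| = 3.66 Ω, ∠Z = −∠Y = 8.37°

8.37°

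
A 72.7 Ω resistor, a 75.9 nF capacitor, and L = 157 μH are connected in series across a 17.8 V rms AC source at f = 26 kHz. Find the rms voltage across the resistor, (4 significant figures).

14.20 V

ω = 2πf = 163400 rad/s
X_L = ωL = 25.65 Ω
X_C = 1/(ωC) = 80.65 Ω
Net reactance X = X_L − X_C = -55.00 Ω
Z = 72.70 − j55.00 Ω
|Z| = √(72.70² + 55.00²) = 91.16 Ω
I = V/|Z| = 195.3 mA
V_R = I·|Z_R| = 0.1953 × 72.70 = 14.20 V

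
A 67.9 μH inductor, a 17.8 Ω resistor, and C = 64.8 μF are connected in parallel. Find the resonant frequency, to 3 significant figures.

ω₀ = 1/√(LC) = 1/√(6.79e-05 × 6.48e-05) = 15080 rad/s
f₀ = ω₀/(2π) = 2.40 kHz

2.40 kHz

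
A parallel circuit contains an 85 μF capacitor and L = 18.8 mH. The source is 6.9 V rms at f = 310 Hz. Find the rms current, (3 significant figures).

ω = 2πf = 1948 rad/s
X_L = ωL = 36.6 Ω
X_C = 1/(ωC) = 6.04 Ω
Parallel: admittances add. Y = 1/(jωL) + jωC
Y = (0 + j0.138) S
|Y| = 0.138 S → |Z| = 1/|Y| = 7.23 Ω, ∠Z = −∠Y = -90.0°
I = V/|Z| = 6.9/7.23 = 954 mA

954 mA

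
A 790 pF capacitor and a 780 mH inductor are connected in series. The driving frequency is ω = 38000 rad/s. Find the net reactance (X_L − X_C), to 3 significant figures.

-3670 Ω

X_L = ωL = 29600 Ω
X_C = 1/(ωC) = 33300 Ω
X = 29600 − 33300 = -3670 Ω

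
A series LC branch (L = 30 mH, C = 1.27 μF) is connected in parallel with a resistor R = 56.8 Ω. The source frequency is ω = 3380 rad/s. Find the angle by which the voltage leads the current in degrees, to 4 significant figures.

X_L = ωL = 101.4 Ω
X_C = 1/(ωC) = 233.0 Ω
Branch 1: Z₁ = R = 56.80 Ω
Branch 2 (series LC): Z₂ = j(X_L − X_C) = −j131.6 Ω
Parallel: Z = Z₁Z₂/(Z₁+Z₂), |Z| = 52.15 Ω, ∠Z = -23.35°

-23.35°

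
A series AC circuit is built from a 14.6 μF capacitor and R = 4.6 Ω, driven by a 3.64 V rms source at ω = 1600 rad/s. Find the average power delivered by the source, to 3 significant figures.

32.9 mW

X_C = 1/(ωC) = 42.8 Ω
Z = 4.60 − j42.8 Ω
|Z| = √(4.60² + 42.8²) = 43.1 Ω
∠Z = arctan(-42.8/4.60) = -83.9°
I = V/|Z| = 84.5 mA
P = VI cos φ = 3.64 × 0.0845 × cos(-83.9°) = 32.9 mW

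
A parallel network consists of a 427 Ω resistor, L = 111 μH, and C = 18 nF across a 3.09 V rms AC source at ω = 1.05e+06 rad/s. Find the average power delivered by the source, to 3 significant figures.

X_L = ωL = 117 Ω
X_C = 1/(ωC) = 52.9 Ω
Parallel: admittances add. Y = 1/R + 1/(jωL) + jωC
Y = (0.00234 + j0.0103) S
|Y| = 0.0106 S → |Z| = 1/|Y| = 94.5 Ω, ∠Z = −∠Y = -77.2°
I = V/|Z| = 32.7 mA
P = VI cos φ = 3.09 × 0.0327 × cos(-77.2°) = 22.4 mW

22.4 mW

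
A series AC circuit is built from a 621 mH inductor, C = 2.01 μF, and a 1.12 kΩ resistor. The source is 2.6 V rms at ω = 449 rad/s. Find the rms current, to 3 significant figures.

X_L = ωL = 279 Ω
X_C = 1/(ωC) = 1110 Ω
Net reactance X = X_L − X_C = -829 Ω
Z = 1120 − j829 Ω
|Z| = √(1120² + 829²) = 1390 Ω
I = V/|Z| = 2.6/1390 = 1.87 mA

1.87 mA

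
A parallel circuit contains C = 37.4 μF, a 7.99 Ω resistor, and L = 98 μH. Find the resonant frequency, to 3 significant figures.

2.63 kHz

ω₀ = 1/√(LC) = 1/√(9.8e-05 × 3.74e-05) = 16520 rad/s
f₀ = ω₀/(2π) = 2.63 kHz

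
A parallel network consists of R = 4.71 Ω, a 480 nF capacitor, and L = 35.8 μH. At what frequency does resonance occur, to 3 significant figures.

ω₀ = 1/√(LC) = 1/√(3.58e-05 × 4.8e-07) = 241200 rad/s
f₀ = ω₀/(2π) = 38.4 kHz

38.4 kHz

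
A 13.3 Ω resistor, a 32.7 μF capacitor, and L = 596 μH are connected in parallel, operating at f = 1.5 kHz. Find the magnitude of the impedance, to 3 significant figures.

6.65 Ω

ω = 2πf = 9425 rad/s
X_L = ωL = 5.62 Ω
X_C = 1/(ωC) = 3.24 Ω
Parallel: admittances add. Y = 1/R + 1/(jωL) + jωC
Y = (0.0752 + j0.130) S
|Y| = 0.150 S → |Z| = 1/|Y| = 6.65 Ω, ∠Z = −∠Y = -60.0°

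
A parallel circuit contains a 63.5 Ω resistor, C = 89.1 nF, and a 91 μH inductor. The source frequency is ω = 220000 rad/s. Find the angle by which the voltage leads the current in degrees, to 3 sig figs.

62.6°

X_L = ωL = 20.0 Ω
X_C = 1/(ωC) = 51.0 Ω
Parallel: admittances add. Y = 1/R + 1/(jωL) + jωC
Y = (0.0157 − j0.0303) S
|Y| = 0.0342 S → |Z| = 1/|Y| = 29.2 Ω, ∠Z = −∠Y = 62.6°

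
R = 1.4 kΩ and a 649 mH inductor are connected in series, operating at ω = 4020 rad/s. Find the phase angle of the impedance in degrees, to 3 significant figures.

61.8°

X_L = ωL = 2610 Ω
Z = 1400 + j2610 Ω
|Z| = √(1400² + 2610²) = 2960 Ω
∠Z = arctan(2610/1400) = 61.8°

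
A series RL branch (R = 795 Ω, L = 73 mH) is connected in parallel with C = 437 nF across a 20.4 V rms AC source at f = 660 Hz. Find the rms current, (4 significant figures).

36.20 mA

ω = 2πf = 4147 rad/s
X_L = ωL = 302.7 Ω
X_C = 1/(ωC) = 551.8 Ω
Branch 1 (R+jX_L): Z₁ = 795.0 + j302.7 Ω, |Z₁| = 850.7 Ω
Branch 2 (−jX_C): Z₂ = −j551.8 Ω
Parallel: Z = Z₁Z₂/(Z₁+Z₂), |Z| = 563.5 Ω, ∠Z = -51.76°
I = V/|Z| = 20.4/563.5 = 36.20 mA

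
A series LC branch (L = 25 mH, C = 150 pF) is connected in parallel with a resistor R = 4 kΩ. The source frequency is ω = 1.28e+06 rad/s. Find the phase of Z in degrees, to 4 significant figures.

X_L = ωL = 32000 Ω
X_C = 1/(ωC) = 5208 Ω
Branch 1: Z₁ = R = 4000 Ω
Branch 2 (series LC): Z₂ = j(X_L − X_C) = j26790 Ω
Parallel: Z = Z₁Z₂/(Z₁+Z₂), |Z| = 3956 Ω, ∠Z = 8.492°

8.492°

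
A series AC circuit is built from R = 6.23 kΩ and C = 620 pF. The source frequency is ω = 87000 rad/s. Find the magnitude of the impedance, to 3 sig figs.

X_C = 1/(ωC) = 18500 Ω
Z = 6230 − j18500 Ω
|Z| = √(6230² + 18500²) = 19600 Ω

19600 Ω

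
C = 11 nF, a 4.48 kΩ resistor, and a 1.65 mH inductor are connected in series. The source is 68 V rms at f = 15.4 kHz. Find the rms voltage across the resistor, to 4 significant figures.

66.99 V

ω = 2πf = 96760 rad/s
X_L = ωL = 159.7 Ω
X_C = 1/(ωC) = 939.5 Ω
Net reactance X = X_L − X_C = -779.9 Ω
Z = 4480 − j779.9 Ω
|Z| = √(4480² + 779.9²) = 4547 Ω
I = V/|Z| = 14.95 mA
V_R = I·|Z_R| = 0.01495 × 4480 = 66.99 V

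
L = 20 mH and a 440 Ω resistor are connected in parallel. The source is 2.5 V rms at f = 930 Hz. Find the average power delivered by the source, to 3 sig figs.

ω = 2πf = 5843 rad/s
X_L = ωL = 117 Ω
Parallel: admittances add. Y = 1/R + 1/(jωL)
Y = (0.00227 − j0.00856) S
|Y| = 0.00885 S → |Z| = 1/|Y| = 113 Ω, ∠Z = −∠Y = 75.1°
I = V/|Z| = 22.1 mA
P = VI cos φ = 2.5 × 0.0221 × cos(75.1°) = 14.2 mW

14.2 mW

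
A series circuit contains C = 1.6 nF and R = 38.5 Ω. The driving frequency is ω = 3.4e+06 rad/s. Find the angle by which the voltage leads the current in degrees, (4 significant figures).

-78.17°

X_C = 1/(ωC) = 183.8 Ω
Z = 38.50 − j183.8 Ω
|Z| = √(38.50² + 183.8²) = 187.8 Ω
∠Z = arctan(-183.8/38.50) = -78.17°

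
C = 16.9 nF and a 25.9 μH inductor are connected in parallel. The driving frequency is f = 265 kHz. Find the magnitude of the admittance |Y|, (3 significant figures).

4.95 mS

ω = 2πf = 1.665e+06 rad/s
X_L = ωL = 43.1 Ω
X_C = 1/(ωC) = 35.5 Ω
Parallel: admittances add. Y = 1/(jωL) + jωC
Y = (0 + j0.00495) S
|Y| = 0.00495 S → |Z| = 1/|Y| = 202 Ω, ∠Z = −∠Y = -90.0°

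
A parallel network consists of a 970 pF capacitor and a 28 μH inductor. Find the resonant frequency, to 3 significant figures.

966 kHz

ω₀ = 1/√(LC) = 1/√(2.8e-05 × 9.7e-10) = 6.068e+06 rad/s
f₀ = ω₀/(2π) = 966 kHz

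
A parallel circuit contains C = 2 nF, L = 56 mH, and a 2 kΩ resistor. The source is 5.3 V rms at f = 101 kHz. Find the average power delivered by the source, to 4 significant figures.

ω = 2πf = 634600 rad/s
X_L = ωL = 35540 Ω
X_C = 1/(ωC) = 787.9 Ω
Parallel: admittances add. Y = 1/R + 1/(jωL) + jωC
Y = (0.0005000 + j0.001241) S
|Y| = 0.001338 S → |Z| = 1/|Y| = 747.4 Ω, ∠Z = −∠Y = -68.06°
I = V/|Z| = 7.091 mA
P = VI cos φ = 5.3 × 0.007091 × cos(-68.06°) = 14.04 mW

14.04 mW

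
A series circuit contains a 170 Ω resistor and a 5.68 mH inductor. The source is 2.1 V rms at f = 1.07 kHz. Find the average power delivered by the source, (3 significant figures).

24.7 mW

ω = 2πf = 6723 rad/s
X_L = ωL = 38.2 Ω
Z = 170 + j38.2 Ω
|Z| = √(170² + 38.2²) = 174 Ω
∠Z = arctan(38.2/170) = 12.7°
I = V/|Z| = 12.1 mA
P = VI cos φ = 2.1 × 0.0121 × cos(12.7°) = 24.7 mW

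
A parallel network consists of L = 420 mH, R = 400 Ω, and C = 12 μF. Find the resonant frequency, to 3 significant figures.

ω₀ = 1/√(LC) = 1/√(0.42 × 1.2e-05) = 445.4 rad/s
f₀ = ω₀/(2π) = 70.9 Hz

70.9 Hz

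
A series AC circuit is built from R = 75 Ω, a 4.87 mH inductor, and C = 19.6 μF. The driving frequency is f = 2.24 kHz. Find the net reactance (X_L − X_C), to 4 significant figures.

ω = 2πf = 14070 rad/s
X_L = ωL = 68.54 Ω
X_C = 1/(ωC) = 3.625 Ω
X = 68.54 − 3.625 = 64.92 Ω

64.92 Ω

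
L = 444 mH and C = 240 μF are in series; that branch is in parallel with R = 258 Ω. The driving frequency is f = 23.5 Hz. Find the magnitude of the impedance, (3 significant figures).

ω = 2πf = 147.7 rad/s
X_L = ωL = 65.6 Ω
X_C = 1/(ωC) = 28.2 Ω
Branch 1: Z₁ = R = 258 Ω
Branch 2 (series LC): Z₂ = j(X_L − X_C) = j37.3 Ω
Parallel: Z = Z₁Z₂/(Z₁+Z₂), |Z| = 37.0 Ω, ∠Z = 81.8°

37.0 Ω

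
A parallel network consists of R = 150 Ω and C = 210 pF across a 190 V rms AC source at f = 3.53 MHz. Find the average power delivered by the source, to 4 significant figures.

ω = 2πf = 2.218e+07 rad/s
X_C = 1/(ωC) = 214.7 Ω
Parallel: admittances add. Y = 1/R + jωC
Y = (0.006667 + j0.004658) S
|Y| = 0.008133 S → |Z| = 1/|Y| = 123.0 Ω, ∠Z = −∠Y = -34.94°
I = V/|Z| = 1.545 A
P = VI cos φ = 190 × 1.545 × cos(-34.94°) = 240.7 W

240.7 W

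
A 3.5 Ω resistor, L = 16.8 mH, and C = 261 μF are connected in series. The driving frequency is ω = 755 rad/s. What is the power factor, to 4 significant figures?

X_L = ωL = 12.68 Ω
X_C = 1/(ωC) = 5.075 Ω
Net reactance X = X_L − X_C = 7.609 Ω
Z = 3.500 + j7.609 Ω
|Z| = √(3.500² + 7.609²) = 8.376 Ω
∠Z = arctan(7.609/3.500) = 65.30°
cos φ = cos(65.30°) = 0.4179

0.4179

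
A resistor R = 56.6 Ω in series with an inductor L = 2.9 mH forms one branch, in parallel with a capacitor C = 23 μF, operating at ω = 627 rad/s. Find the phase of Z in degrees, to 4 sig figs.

X_L = ωL = 1.818 Ω
X_C = 1/(ωC) = 69.34 Ω
Branch 1 (R+jX_L): Z₁ = 56.60 + j1.818 Ω, |Z₁| = 56.63 Ω
Branch 2 (−jX_C): Z₂ = −j69.34 Ω
Parallel: Z = Z₁Z₂/(Z₁+Z₂), |Z| = 44.57 Ω, ∠Z = -38.13°

-38.13°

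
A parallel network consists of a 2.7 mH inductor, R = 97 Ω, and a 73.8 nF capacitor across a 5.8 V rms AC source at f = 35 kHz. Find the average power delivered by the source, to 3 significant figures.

347 mW

ω = 2πf = 219900 rad/s
X_L = ωL = 594 Ω
X_C = 1/(ωC) = 61.6 Ω
Parallel: admittances add. Y = 1/R + 1/(jωL) + jωC
Y = (0.0103 + j0.0145) S
|Y| = 0.0178 S → |Z| = 1/|Y| = 56.1 Ω, ∠Z = −∠Y = -54.7°
I = V/|Z| = 103 mA
P = VI cos φ = 5.8 × 0.103 × cos(-54.7°) = 347 mW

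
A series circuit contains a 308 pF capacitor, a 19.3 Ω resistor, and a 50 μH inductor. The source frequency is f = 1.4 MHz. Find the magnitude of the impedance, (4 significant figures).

ω = 2πf = 8.796e+06 rad/s
X_L = ωL = 439.8 Ω
X_C = 1/(ωC) = 369.1 Ω
Net reactance X = X_L − X_C = 70.73 Ω
Z = 19.30 + j70.73 Ω
|Z| = √(19.30² + 70.73²) = 73.31 Ω

73.31 Ω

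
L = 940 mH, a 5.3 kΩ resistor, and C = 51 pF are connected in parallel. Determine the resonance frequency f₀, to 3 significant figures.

23.0 kHz

ω₀ = 1/√(LC) = 1/√(0.94 × 5.1e-11) = 144400 rad/s
f₀ = ω₀/(2π) = 23.0 kHz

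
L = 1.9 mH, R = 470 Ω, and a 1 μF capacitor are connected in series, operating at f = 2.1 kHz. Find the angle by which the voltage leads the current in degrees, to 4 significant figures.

ω = 2πf = 13190 rad/s
X_L = ωL = 25.07 Ω
X_C = 1/(ωC) = 75.79 Ω
Net reactance X = X_L − X_C = -50.72 Ω
Z = 470.0 − j50.72 Ω
|Z| = √(470.0² + 50.72²) = 472.7 Ω
∠Z = arctan(-50.72/470.0) = -6.159°

-6.159°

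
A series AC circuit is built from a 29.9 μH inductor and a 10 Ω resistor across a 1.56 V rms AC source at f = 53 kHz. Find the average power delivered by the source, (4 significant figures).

122.2 mW

ω = 2πf = 333000 rad/s
X_L = ωL = 9.957 Ω
Z = 10.00 + j9.957 Ω
|Z| = √(10.00² + 9.957²) = 14.11 Ω
∠Z = arctan(9.957/10.00) = 44.88°
I = V/|Z| = 110.5 mA
P = VI cos φ = 1.56 × 0.1105 × cos(44.88°) = 122.2 mW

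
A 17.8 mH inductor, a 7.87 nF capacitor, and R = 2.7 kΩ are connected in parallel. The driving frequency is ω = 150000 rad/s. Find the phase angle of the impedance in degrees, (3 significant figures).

X_L = ωL = 2670 Ω
X_C = 1/(ωC) = 847 Ω
Parallel: admittances add. Y = 1/R + 1/(jωL) + jωC
Y = (0.000370 + j0.000806) S
|Y| = 0.000887 S → |Z| = 1/|Y| = 1130 Ω, ∠Z = −∠Y = -65.3°

-65.3°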